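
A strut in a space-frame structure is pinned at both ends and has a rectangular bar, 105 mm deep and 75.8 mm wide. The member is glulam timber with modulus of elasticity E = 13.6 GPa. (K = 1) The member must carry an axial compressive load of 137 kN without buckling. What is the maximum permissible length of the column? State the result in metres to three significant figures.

L_max ≈ 1.93 m

Buckling occurs about the weak axis: I_min = h·b³/12 with b = 75.8 mm (the shorter side).
I_min = 105×75.8³/12 = 3.811×10^6 mm⁴
I = 3.811×10^-6 m⁴
At the buckling limit P_cr = P = 1.370×10^5 N
From P_cr = π²EI/(K·L)²:  L = (1/K)·√(π²EI/P_cr) = (1/1)·√(π²×1.36×10^10×3.811×10^-6/1.370×10^5)
L = 1.93 m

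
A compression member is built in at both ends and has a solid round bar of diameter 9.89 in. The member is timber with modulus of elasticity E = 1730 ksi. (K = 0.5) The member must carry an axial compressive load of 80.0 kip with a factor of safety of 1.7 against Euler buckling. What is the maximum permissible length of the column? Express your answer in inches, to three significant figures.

I = πd⁴/64 = π×9.89⁴/64 = 469.6 in⁴
Required critical load P_cr = n·P = 1.7 × 80.0 = 136.0 kip = 1.360×10^5 lb
From P_cr = π²EI/(K·L)²:  L = (1/K)·√(π²EI/P_cr) = (1/0.5)·√(π²×1.73×10^6×469.6/1.360×10^5)
L = 486 in

L_max ≈ 486 in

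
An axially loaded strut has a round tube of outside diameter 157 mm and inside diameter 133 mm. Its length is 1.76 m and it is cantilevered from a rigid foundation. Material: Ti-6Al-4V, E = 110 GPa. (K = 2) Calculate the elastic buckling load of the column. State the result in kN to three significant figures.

P_cr ≈ 1270 kN

d_o = 157 mm, d_i = 133 mm
I = π(d_o⁴ − d_i⁴)/64 = π(157⁴ − 133.0⁴)/64 = 1.446×10^7 mm⁴
I = 1.446×10^7 mm⁴ = 1.446×10^-5 m⁴
Effective length L_e = K·L = 2 × 1.76 = 3.520 m
P_cr = π²EI / L_e² = π² × 110×10⁹ × 1.446×10^-5 / 3.520² = 1.267×10^6 N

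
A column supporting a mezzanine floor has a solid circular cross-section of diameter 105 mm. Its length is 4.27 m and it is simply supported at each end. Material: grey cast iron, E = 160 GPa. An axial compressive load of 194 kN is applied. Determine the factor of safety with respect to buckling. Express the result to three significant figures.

n ≈ 2.66

I = πd⁴/64 = π×105⁴/64 = 5.967×10^6 mm⁴
I = 5.967×10^6 mm⁴ = 5.967×10^-6 m⁴
Effective length L_e = K·L = 1 × 4.27 = 4.270 m
P_cr = π²EI / L_e² = π² × 160×10⁹ × 5.967×10^-6 / 4.270² = 5.168×10^5 N
Factor of safety n = P_cr / P = 516.76 / 194 = 2.66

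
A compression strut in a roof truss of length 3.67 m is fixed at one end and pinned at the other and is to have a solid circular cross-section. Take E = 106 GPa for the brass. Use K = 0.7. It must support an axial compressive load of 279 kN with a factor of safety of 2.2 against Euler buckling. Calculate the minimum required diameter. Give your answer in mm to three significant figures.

Required P_cr = n·P = 2.2 × 279 = 613.8 kN
L_e = K·L = 0.7 × 3.67 = 2.569 m
Required I = P_cr·L_e²/(π²E) = 6.138×10^5 × 2.569² / (π² × 1.06×10^11) = 3.872×10^-6 m⁴
I_req = 3.872×10^6 mm⁴
Solid circle: I = πd⁴/64  ⇒  d = (64I/π)^(1/4) = (64×3.872×10^6/π)^(1/4) = 94.2 mm

d ≈ 94.2 mm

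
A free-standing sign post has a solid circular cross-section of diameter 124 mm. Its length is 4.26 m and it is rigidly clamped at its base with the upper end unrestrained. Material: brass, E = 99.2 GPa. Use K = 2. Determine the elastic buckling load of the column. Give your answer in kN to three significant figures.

P_cr ≈ 157 kN

I = πd⁴/64 = π×124⁴/64 = 1.161×10^7 mm⁴
I = 1.161×10^7 mm⁴ = 1.161×10^-5 m⁴
Effective length L_e = K·L = 2 × 4.26 = 8.520 m
P_cr = π²EI / L_e² = π² × 99.2×10⁹ × 1.161×10^-5 / 8.520² = 1.565×10^5 N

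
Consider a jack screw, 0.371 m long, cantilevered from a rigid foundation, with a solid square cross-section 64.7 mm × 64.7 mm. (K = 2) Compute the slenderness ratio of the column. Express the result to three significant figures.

I = a⁴/12 = 64.7⁴/12 = 1.460×10^6 mm⁴
A = 4.186×10^3 mm²;  r_min = √(I/A) = √(1.460×10^6/4.186×10^3) = 18.68 mm
L_e = K·L = 2 × 0.371 m = 0.7420 m = 742.00 mm
λ = L_e / r_min = 742.00 / 18.68 = 39.7

λ ≈ 39.7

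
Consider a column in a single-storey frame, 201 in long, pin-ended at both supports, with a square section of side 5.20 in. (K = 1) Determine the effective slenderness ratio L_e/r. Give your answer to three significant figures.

I = a⁴/12 = 5.20⁴/12 = 60.93 in⁴
A = 27.04 in²;  r_min = √(I/A) = √(60.93/27.04) = 1.501 in
L_e = K·L = 1 × 201 = 201.0 in
λ = L_e / r_min = 201.00 / 1.501 = 134

λ ≈ 134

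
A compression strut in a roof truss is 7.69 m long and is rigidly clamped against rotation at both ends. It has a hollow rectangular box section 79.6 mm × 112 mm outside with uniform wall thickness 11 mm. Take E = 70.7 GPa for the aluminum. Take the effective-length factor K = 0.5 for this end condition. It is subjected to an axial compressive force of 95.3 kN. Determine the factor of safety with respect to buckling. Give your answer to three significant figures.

n ≈ 1.62

Inner dimensions: h_i = 112 − 2×11 = 90.00 mm, b_i = 79.6 − 2×11 = 57.60 mm
Weak-axis I_min = (h_o·b_o³ − h_i·b_i³)/12 with b_o = 79.6, b_i = 57.60 mm (shorter outer/inner sides).
I_min = (112×79.6³ − 90.00×57.60³)/12 = 3.274×10^6 mm⁴
I = 3.274×10^6 mm⁴ = 3.274×10^-6 m⁴
Effective length L_e = K·L = 0.5 × 7.69 = 3.845 m
P_cr = π²EI / L_e² = π² × 70.7×10⁹ × 3.274×10^-6 / 3.845² = 1.545×10^5 N
Factor of safety n = P_cr / P = 154.53 / 95.3 = 1.62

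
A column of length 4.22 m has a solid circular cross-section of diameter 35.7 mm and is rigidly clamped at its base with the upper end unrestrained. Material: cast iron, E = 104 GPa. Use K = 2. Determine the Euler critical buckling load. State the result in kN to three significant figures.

P_cr ≈ 1.15 kN

I = πd⁴/64 = π×35.7⁴/64 = 7.973×10^4 mm⁴
I = 7.973×10^4 mm⁴ = 7.973×10^-8 m⁴
Effective length L_e = K·L = 2 × 4.22 = 8.440 m
P_cr = π²EI / L_e² = π² × 104×10⁹ × 7.973×10^-8 / 8.440² = 1.149×10^3 N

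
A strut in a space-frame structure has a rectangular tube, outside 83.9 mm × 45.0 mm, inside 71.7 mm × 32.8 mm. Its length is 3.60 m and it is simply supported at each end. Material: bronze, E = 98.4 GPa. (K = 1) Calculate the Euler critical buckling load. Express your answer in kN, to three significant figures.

Weak-axis I_min = (h_o·b_o³ − h_i·b_i³)/12 with b_o = 45.0, b_i = 32.80 mm (shorter outer/inner sides).
I_min = (83.9×45.0³ − 71.70×32.80³)/12 = 4.263×10^5 mm⁴
I = 4.263×10^5 mm⁴ = 4.263×10^-7 m⁴
Effective length L_e = K·L = 1 × 3.60 = 3.600 m
P_cr = π²EI / L_e² = π² × 98.4×10⁹ × 4.263×10^-7 / 3.600² = 3.194×10^4 N

P_cr ≈ 31.9 kN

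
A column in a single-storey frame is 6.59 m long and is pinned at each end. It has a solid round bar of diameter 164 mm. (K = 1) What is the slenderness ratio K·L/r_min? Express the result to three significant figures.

λ ≈ 161

For a solid circle r = d/4 = 164/4 = 41.00 mm
L_e = K·L = 1 × 6.59 m = 6.590 m = 6590.0 mm
λ = L_e / r_min = 6590.0 / 41.00 = 161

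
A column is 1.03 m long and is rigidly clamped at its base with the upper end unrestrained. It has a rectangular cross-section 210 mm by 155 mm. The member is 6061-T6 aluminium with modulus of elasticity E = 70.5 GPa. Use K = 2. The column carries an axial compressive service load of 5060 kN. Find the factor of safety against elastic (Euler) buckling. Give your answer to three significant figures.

Buckling occurs about the weak axis: I_min = h·b³/12 with b = 155 mm (the shorter side).
I_min = 210×155³/12 = 6.517×10^7 mm⁴
I = 6.517×10^7 mm⁴ = 6.517×10^-5 m⁴
Effective length L_e = K·L = 2 × 1.03 = 2.060 m
P_cr = π²EI / L_e² = π² × 70.5×10⁹ × 6.517×10^-5 / 2.060² = 1.069×10^7 N
Factor of safety n = P_cr / P = 10685 / 5060 = 2.11

n ≈ 2.11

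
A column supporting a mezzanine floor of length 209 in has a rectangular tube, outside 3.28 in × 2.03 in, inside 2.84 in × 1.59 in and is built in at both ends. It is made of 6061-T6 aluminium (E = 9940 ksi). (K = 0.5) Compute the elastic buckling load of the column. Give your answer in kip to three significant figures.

P_cr ≈ 12.0 kip

Weak-axis I_min = (h_o·b_o³ − h_i·b_i³)/12 with b_o = 2.03, b_i = 1.590 in (shorter outer/inner sides).
I_min = (3.28×2.03³ − 2.840×1.590³)/12 = 1.335 in⁴
Effective length L_e = K·L = 0.5 × 209 = 104.5 in
P_cr = π²EI / L_e² = π² × 9940×10³ × 1.335 / 104.5² = 1.200×10^4 lb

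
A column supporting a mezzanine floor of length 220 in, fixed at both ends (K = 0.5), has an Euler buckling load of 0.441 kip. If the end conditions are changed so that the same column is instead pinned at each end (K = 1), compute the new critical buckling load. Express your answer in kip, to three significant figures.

P_cr ∝ 1/K², so P_cr,new = P_cr,old × (K_old/K_new)² = 0.441 × (0.5/1)²
= 0.441 × 0.2500 = 0.110 kip

P_cr ≈ 0.110 kip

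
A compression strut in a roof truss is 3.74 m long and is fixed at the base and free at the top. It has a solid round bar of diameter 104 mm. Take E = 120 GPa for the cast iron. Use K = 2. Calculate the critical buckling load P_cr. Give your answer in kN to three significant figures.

I = πd⁴/64 = π×104⁴/64 = 5.743×10^6 mm⁴
I = 5.743×10^6 mm⁴ = 5.743×10^-6 m⁴
Effective length L_e = K·L = 2 × 3.74 = 7.480 m
P_cr = π²EI / L_e² = π² × 120×10⁹ × 5.743×10^-6 / 7.480² = 1.216×10^5 N

P_cr ≈ 122 kN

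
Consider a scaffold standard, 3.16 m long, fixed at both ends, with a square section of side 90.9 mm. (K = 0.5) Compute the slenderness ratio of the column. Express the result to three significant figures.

λ ≈ 60.2

I = a⁴/12 = 90.9⁴/12 = 5.690×10^6 mm⁴
A = 8.263×10^3 mm²;  r_min = √(I/A) = √(5.690×10^6/8.263×10^3) = 26.24 mm
L_e = K·L = 0.5 × 3.16 m = 1.580 m = 1580.0 mm
λ = L_e / r_min = 1580.0 / 26.24 = 60.2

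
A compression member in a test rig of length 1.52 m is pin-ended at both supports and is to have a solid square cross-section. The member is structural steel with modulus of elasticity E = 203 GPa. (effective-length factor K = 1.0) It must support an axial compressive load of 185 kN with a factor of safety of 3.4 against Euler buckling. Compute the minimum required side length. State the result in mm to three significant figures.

a ≈ 54.3 mm

Required P_cr = n·P = 3.4 × 185 = 629.0 kN
L_e = K·L = 1 × 1.52 = 1.520 m
Required I = P_cr·L_e²/(π²E) = 6.290×10^5 × 1.520² / (π² × 2.03×10^11) = 7.253×10^-7 m⁴
I_req = 7.253×10^5 mm⁴
Solid square: I = a⁴/12  ⇒  a = (12I)^(1/4) = (12×7.253×10^5)^(1/4) = 54.3 mm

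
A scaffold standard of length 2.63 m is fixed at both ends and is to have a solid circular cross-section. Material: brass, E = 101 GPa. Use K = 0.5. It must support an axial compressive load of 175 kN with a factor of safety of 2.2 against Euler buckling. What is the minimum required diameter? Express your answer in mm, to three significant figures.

Required P_cr = n·P = 2.2 × 175 = 385.0 kN
L_e = K·L = 0.5 × 2.63 = 1.315 m
Required I = P_cr·L_e²/(π²E) = 3.850×10^5 × 1.315² / (π² × 1.01×10^11) = 6.679×10^-7 m⁴
I_req = 6.679×10^5 mm⁴
Solid circle: I = πd⁴/64  ⇒  d = (64I/π)^(1/4) = (64×6.679×10^5/π)^(1/4) = 60.7 mm

d ≈ 60.7 mm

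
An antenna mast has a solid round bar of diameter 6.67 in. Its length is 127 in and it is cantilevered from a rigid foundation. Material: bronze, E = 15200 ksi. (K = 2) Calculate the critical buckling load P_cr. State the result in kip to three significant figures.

P_cr ≈ 226 kip

I = πd⁴/64 = π×6.67⁴/64 = 97.16 in⁴
Effective length L_e = K·L = 2 × 127 = 254.0 in
P_cr = π²EI / L_e² = π² × 15200×10³ × 97.16 / 254.0² = 2.259×10^5 lb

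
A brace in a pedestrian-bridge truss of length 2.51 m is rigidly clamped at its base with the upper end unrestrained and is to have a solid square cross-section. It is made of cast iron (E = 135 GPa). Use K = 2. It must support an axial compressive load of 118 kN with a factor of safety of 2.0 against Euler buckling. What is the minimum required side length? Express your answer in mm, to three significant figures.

Required P_cr = n·P = 2.0 × 118 = 236.0 kN
L_e = K·L = 2 × 2.51 = 5.020 m
Required I = P_cr·L_e²/(π²E) = 2.360×10^5 × 5.020² / (π² × 1.35×10^11) = 4.464×10^-6 m⁴
I_req = 4.464×10^6 mm⁴
Solid square: I = a⁴/12  ⇒  a = (12I)^(1/4) = (12×4.464×10^6)^(1/4) = 85.5 mm

a ≈ 85.5 mm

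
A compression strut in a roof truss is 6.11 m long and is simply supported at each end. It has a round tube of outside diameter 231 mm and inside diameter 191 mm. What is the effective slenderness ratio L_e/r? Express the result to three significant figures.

λ ≈ 81.5

d_o = 231 mm, d_i = 191 mm
I = π(d_o⁴ − d_i⁴)/64 = π(231⁴ − 191.0⁴)/64 = 7.444×10^7 mm⁴
A = 1.326×10^4 mm²;  r_min = √(I/A) = √(7.444×10^7/1.326×10^4) = 74.93 mm
L_e = K·L = 1 × 6.11 m = 6.110 m = 6110.0 mm
λ = L_e / r_min = 6110.0 / 74.93 = 81.5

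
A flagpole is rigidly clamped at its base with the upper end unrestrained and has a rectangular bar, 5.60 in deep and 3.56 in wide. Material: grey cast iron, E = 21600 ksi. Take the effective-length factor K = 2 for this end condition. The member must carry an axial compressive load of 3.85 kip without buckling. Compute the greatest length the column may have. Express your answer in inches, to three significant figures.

Buckling occurs about the weak axis: I_min = h·b³/12 with b = 3.56 in (the shorter side).
I_min = 5.60×3.56³/12 = 21.06 in⁴
At the buckling limit P_cr = P = 3.850×10^3 lb
From P_cr = π²EI/(K·L)²:  L = (1/K)·√(π²EI/P_cr) = (1/2)·√(π²×2.16×10^7×21.06/3.850×10^3)
L = 540 in

L_max ≈ 540 in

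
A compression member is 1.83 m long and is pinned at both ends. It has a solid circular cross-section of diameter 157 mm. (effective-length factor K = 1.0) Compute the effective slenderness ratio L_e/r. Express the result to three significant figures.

λ ≈ 46.6

I = πd⁴/64 = π×157⁴/64 = 2.982×10^7 mm⁴
A = 1.936×10^4 mm²;  r_min = √(I/A) = √(2.982×10^7/1.936×10^4) = 39.25 mm
L_e = K·L = 1 × 1.83 m = 1.830 m = 1830.0 mm
λ = L_e / r_min = 1830.0 / 39.25 = 46.6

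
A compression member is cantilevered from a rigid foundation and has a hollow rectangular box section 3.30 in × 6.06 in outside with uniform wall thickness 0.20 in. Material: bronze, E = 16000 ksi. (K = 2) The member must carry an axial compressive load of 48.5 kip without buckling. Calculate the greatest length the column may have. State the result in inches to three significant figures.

L_max ≈ 73.5 in

Inner dimensions: h_i = 6.06 − 2×0.20 = 5.660 in, b_i = 3.30 − 2×0.20 = 2.900 in
Weak-axis I_min = (h_o·b_o³ − h_i·b_i³)/12 with b_o = 3.30, b_i = 2.900 in (shorter outer/inner sides).
I_min = (6.06×3.30³ − 5.660×2.900³)/12 = 6.645 in⁴
At the buckling limit P_cr = P = 4.850×10^4 lb
From P_cr = π²EI/(K·L)²:  L = (1/K)·√(π²EI/P_cr) = (1/2)·√(π²×1.60×10^7×6.645/4.850×10^4)
L = 73.5 in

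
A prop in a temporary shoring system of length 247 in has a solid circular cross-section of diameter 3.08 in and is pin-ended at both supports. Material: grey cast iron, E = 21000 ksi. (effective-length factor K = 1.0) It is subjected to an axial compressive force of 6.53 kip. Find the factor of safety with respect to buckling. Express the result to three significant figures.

n ≈ 2.30

I = πd⁴/64 = π×3.08⁴/64 = 4.417 in⁴
Effective length L_e = K·L = 1 × 247 = 247.0 in
P_cr = π²EI / L_e² = π² × 21000×10³ × 4.417 / 247.0² = 1.501×10^4 lb
Factor of safety n = P_cr / P = 15.007 / 6.53 = 2.30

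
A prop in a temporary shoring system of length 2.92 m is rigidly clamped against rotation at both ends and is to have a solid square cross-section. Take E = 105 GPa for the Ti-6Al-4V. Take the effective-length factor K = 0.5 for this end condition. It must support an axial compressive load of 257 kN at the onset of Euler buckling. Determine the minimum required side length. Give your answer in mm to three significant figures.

a ≈ 50.2 mm

L_e = K·L = 0.5 × 2.92 = 1.460 m
Required I = P_cr·L_e²/(π²E) = 2.570×10^5 × 1.460² / (π² × 1.05×10^11) = 5.286×10^-7 m⁴
I_req = 5.286×10^5 mm⁴
Solid square: I = a⁴/12  ⇒  a = (12I)^(1/4) = (12×5.286×10^5)^(1/4) = 50.2 mm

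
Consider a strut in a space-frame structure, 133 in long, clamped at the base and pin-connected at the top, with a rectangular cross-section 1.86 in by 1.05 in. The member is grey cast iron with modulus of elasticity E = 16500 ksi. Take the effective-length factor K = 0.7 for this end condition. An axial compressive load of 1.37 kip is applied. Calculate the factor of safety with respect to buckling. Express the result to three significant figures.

n ≈ 2.46

Buckling occurs about the weak axis: I_min = h·b³/12 with b = 1.05 in (the shorter side).
I_min = 1.86×1.05³/12 = 0.1794 in⁴
Effective length L_e = K·L = 0.7 × 133 = 93.10 in
P_cr = π²EI / L_e² = π² × 16500×10³ × 0.1794 / 93.10² = 3.371×10^3 lb
Factor of safety n = P_cr / P = 3.3712 / 1.37 = 2.46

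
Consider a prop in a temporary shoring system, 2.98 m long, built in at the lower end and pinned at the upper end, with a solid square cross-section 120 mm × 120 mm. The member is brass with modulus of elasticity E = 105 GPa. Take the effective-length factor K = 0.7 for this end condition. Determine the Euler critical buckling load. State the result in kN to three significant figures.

P_cr ≈ 4120 kN

I = a⁴/12 = 120⁴/12 = 1.728×10^7 mm⁴
I = 1.728×10^7 mm⁴ = 1.728×10^-5 m⁴
Effective length L_e = K·L = 0.7 × 2.98 = 2.086 m
P_cr = π²EI / L_e² = π² × 105×10⁹ × 1.728×10^-5 / 2.086² = 4.115×10^6 N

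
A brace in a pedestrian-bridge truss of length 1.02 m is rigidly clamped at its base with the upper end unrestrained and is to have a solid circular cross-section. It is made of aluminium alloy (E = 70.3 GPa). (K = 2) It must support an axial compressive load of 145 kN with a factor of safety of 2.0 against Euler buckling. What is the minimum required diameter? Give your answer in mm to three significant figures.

Required P_cr = n·P = 2.0 × 145 = 290.0 kN
L_e = K·L = 2 × 1.02 = 2.040 m
Required I = P_cr·L_e²/(π²E) = 2.900×10^5 × 2.040² / (π² × 7.03×10^10) = 1.739×10^-6 m⁴
I_req = 1.739×10^6 mm⁴
Solid circle: I = πd⁴/64  ⇒  d = (64I/π)^(1/4) = (64×1.739×10^6/π)^(1/4) = 77.2 mm

d ≈ 77.2 mm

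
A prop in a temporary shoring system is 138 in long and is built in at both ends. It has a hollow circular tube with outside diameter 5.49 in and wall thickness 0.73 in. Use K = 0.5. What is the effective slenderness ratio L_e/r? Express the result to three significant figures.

Inner diameter d_i = 5.49 − 2×0.73 = 4.030 in
I = π(d_o⁴ − d_i⁴)/64 = π(5.49⁴ − 4.030⁴)/64 = 31.64 in⁴
A = 10.92 in²;  r_min = √(I/A) = √(31.64/10.92) = 1.703 in
L_e = K·L = 0.5 × 138 = 69.00 in
λ = L_e / r_min = 69.000 / 1.703 = 40.5

λ ≈ 40.5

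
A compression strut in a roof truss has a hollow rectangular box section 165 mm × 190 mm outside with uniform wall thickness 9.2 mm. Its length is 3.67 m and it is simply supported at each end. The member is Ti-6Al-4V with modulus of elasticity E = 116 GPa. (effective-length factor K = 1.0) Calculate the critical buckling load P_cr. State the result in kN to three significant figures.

P_cr ≈ 2220 kN

Inner dimensions: h_i = 190 − 2×9.2 = 171.6 mm, b_i = 165 − 2×9.2 = 146.6 mm
Weak-axis I_min = (h_o·b_o³ − h_i·b_i³)/12 with b_o = 165, b_i = 146.6 mm (shorter outer/inner sides).
I_min = (190×165³ − 171.6×146.6³)/12 = 2.607×10^7 mm⁴
I = 2.607×10^7 mm⁴ = 2.607×10^-5 m⁴
Effective length L_e = K·L = 1 × 3.67 = 3.670 m
P_cr = π²EI / L_e² = π² × 116×10⁹ × 2.607×10^-5 / 3.670² = 2.216×10^6 N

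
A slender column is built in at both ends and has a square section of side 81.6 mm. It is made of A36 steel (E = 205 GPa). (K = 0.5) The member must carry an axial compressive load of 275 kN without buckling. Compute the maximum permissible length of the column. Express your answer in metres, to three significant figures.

L_max ≈ 10.4 m

I = a⁴/12 = 81.6⁴/12 = 3.695×10^6 mm⁴
I = 3.695×10^-6 m⁴
At the buckling limit P_cr = P = 2.750×10^5 N
From P_cr = π²EI/(K·L)²:  L = (1/K)·√(π²EI/P_cr) = (1/0.5)·√(π²×2.05×10^11×3.695×10^-6/2.750×10^5)
L = 10.4 m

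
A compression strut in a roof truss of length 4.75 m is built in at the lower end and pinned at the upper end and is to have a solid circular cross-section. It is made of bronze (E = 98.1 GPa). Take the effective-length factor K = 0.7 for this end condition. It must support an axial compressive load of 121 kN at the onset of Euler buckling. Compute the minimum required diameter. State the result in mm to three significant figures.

L_e = K·L = 0.7 × 4.75 = 3.325 m
Required I = P_cr·L_e²/(π²E) = 1.210×10^5 × 3.325² / (π² × 9.81×10^10) = 1.382×10^-6 m⁴
I_req = 1.382×10^6 mm⁴
Solid circle: I = πd⁴/64  ⇒  d = (64I/π)^(1/4) = (64×1.382×10^6/π)^(1/4) = 72.8 mm

d ≈ 72.8 mm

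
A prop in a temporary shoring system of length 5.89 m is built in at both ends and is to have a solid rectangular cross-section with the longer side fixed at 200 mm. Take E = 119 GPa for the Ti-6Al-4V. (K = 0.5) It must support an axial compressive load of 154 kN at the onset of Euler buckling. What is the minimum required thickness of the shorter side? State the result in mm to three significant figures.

b ≈ 40.9 mm

L_e = K·L = 0.5 × 5.89 = 2.945 m
Required I = P_cr·L_e²/(π²E) = 1.540×10^5 × 2.945² / (π² × 1.19×10^11) = 1.137×10^-6 m⁴
I_req = 1.137×10^6 mm⁴
Rectangle, weak axis: I_min = h·b³/12 with h = 200 mm fixed  ⇒  b = (12I/h)^(1/3) = 40.9 mm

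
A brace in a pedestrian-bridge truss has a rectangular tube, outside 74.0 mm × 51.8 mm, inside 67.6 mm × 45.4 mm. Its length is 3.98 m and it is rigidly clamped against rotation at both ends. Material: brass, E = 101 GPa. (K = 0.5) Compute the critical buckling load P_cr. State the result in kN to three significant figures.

P_cr ≈ 83.1 kN

Weak-axis I_min = (h_o·b_o³ − h_i·b_i³)/12 with b_o = 51.8, b_i = 45.40 mm (shorter outer/inner sides).
I_min = (74.0×51.8³ − 67.60×45.40³)/12 = 3.300×10^5 mm⁴
I = 3.300×10^5 mm⁴ = 3.300×10^-7 m⁴
Effective length L_e = K·L = 0.5 × 3.98 = 1.990 m
P_cr = π²EI / L_e² = π² × 101×10⁹ × 3.300×10^-7 / 1.990² = 8.306×10^4 N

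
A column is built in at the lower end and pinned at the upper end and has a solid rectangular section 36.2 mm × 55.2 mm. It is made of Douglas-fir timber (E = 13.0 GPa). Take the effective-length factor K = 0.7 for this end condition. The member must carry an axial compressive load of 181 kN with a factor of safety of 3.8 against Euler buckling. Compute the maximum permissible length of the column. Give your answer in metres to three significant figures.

Buckling occurs about the weak axis: I_min = h·b³/12 with b = 36.2 mm (the shorter side).
I_min = 55.2×36.2³/12 = 2.182×10^5 mm⁴
I = 2.182×10^-7 m⁴
Required critical load P_cr = n·P = 3.8 × 181 = 687.8 kN = 6.878×10^5 N
From P_cr = π²EI/(K·L)²:  L = (1/K)·√(π²EI/P_cr) = (1/0.7)·√(π²×1.30×10^10×2.182×10^-7/6.878×10^5)
L = 0.288 m

L_max ≈ 0.288 m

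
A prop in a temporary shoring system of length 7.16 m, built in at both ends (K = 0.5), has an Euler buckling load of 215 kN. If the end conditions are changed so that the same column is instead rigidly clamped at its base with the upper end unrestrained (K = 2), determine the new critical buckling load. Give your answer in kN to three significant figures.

P_cr ∝ 1/K², so P_cr,new = P_cr,old × (K_old/K_new)² = 215 × (0.5/2)²
= 215 × 0.06250 = 13.4 kN

P_cr ≈ 13.4 kN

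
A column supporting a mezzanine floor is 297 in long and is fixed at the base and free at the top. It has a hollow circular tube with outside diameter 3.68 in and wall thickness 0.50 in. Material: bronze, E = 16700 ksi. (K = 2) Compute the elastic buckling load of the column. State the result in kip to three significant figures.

Inner diameter d_i = 3.68 − 2×0.50 = 2.680 in
I = π(d_o⁴ − d_i⁴)/64 = π(3.68⁴ − 2.680⁴)/64 = 6.470 in⁴
Effective length L_e = K·L = 2 × 297 = 594.0 in
P_cr = π²EI / L_e² = π² × 16700×10³ × 6.470 / 594.0² = 3.022×10^3 lb

P_cr ≈ 3.02 kip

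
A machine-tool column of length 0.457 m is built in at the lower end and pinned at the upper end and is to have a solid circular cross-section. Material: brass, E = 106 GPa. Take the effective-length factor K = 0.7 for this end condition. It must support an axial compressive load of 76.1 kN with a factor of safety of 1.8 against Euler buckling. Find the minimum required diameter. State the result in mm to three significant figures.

Required P_cr = n·P = 1.8 × 76.1 = 137.0 kN
L_e = K·L = 0.7 × 0.457 = 0.3199 m
Required I = P_cr·L_e²/(π²E) = 1.370×10^5 × 0.3199² / (π² × 1.06×10^11) = 1.340×10^-8 m⁴
I_req = 1.340×10^4 mm⁴
Solid circle: I = πd⁴/64  ⇒  d = (64I/π)^(1/4) = (64×1.340×10^4/π)^(1/4) = 22.9 mm

d ≈ 22.9 mm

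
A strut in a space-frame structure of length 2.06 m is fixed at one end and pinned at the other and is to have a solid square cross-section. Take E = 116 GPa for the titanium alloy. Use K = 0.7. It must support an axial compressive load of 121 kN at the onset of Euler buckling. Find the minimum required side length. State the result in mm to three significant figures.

a ≈ 40.3 mm

L_e = K·L = 0.7 × 2.06 = 1.442 m
Required I = P_cr·L_e²/(π²E) = 1.210×10^5 × 1.442² / (π² × 1.16×10^11) = 2.198×10^-7 m⁴
I_req = 2.198×10^5 mm⁴
Solid square: I = a⁴/12  ⇒  a = (12I)^(1/4) = (12×2.198×10^5)^(1/4) = 40.3 mm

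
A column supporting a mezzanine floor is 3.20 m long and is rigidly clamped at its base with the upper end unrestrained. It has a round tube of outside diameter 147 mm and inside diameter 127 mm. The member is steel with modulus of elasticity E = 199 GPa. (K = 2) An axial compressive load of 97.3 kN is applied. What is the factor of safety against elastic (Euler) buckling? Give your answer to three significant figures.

n ≈ 5.00

d_o = 147 mm, d_i = 127 mm
I = π(d_o⁴ − d_i⁴)/64 = π(147⁴ − 127.0⁴)/64 = 1.015×10^7 mm⁴
I = 1.015×10^7 mm⁴ = 1.015×10^-5 m⁴
Effective length L_e = K·L = 2 × 3.20 = 6.400 m
P_cr = π²EI / L_e² = π² × 199×10⁹ × 1.015×10^-5 / 6.400² = 4.868×10^5 N
Factor of safety n = P_cr / P = 486.77 / 97.3 = 5.00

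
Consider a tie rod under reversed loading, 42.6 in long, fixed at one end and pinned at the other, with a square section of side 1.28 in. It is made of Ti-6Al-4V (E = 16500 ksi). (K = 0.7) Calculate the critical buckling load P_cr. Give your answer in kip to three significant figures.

P_cr ≈ 41.0 kip

I = a⁴/12 = 1.28⁴/12 = 0.2237 in⁴
Effective length L_e = K·L = 0.7 × 42.6 = 29.82 in
P_cr = π²EI / L_e² = π² × 16500×10³ × 0.2237 / 29.82² = 4.097×10^4 lb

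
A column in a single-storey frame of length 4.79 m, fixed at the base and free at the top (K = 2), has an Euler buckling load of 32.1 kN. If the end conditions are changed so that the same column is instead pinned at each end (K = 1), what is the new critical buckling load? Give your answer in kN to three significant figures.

P_cr ∝ 1/K², so P_cr,new = P_cr,old × (K_old/K_new)² = 32.1 × (2/1)²
= 32.1 × 4.000 = 128 kN

P_cr ≈ 128 kN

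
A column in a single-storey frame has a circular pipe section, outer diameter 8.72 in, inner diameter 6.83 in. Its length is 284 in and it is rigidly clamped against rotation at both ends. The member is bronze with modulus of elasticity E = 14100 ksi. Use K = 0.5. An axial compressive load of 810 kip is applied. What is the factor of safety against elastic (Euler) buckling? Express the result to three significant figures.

d_o = 8.72 in, d_i = 6.83 in
I = π(d_o⁴ − d_i⁴)/64 = π(8.72⁴ − 6.830⁴)/64 = 177.0 in⁴
Effective length L_e = K·L = 0.5 × 284 = 142.0 in
P_cr = π²EI / L_e² = π² × 14100×10³ × 177.0 / 142.0² = 1.222×10^6 lb
Factor of safety n = P_cr / P = 1221.5 / 810 = 1.51

n ≈ 1.51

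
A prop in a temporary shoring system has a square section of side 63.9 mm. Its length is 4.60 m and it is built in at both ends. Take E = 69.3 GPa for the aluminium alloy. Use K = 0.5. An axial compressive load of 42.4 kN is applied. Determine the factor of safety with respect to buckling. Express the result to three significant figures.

I = a⁴/12 = 63.9⁴/12 = 1.389×10^6 mm⁴
I = 1.389×10^6 mm⁴ = 1.389×10^-6 m⁴
Effective length L_e = K·L = 0.5 × 4.60 = 2.300 m
P_cr = π²EI / L_e² = π² × 69.3×10⁹ × 1.389×10^-6 / 2.300² = 1.796×10^5 N
Factor of safety n = P_cr / P = 179.64 / 42.4 = 4.24

n ≈ 4.24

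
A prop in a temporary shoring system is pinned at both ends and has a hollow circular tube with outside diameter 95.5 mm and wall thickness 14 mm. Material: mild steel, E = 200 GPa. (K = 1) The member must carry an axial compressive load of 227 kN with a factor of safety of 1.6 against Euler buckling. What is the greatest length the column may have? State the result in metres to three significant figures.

L_max ≈ 4.08 m

Inner diameter d_i = 95.5 − 2×14 = 67.50 mm
I = π(d_o⁴ − d_i⁴)/64 = π(95.5⁴ − 67.50⁴)/64 = 3.064×10^6 mm⁴
I = 3.064×10^-6 m⁴
Required critical load P_cr = n·P = 1.6 × 227 = 363.2 kN = 3.632×10^5 N
From P_cr = π²EI/(K·L)²:  L = (1/K)·√(π²EI/P_cr) = (1/1)·√(π²×2.00×10^11×3.064×10^-6/3.632×10^5)
L = 4.08 m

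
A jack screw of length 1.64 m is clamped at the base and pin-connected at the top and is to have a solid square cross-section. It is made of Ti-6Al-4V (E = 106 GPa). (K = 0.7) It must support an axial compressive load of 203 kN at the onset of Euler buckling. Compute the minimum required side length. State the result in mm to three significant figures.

a ≈ 41.9 mm

L_e = K·L = 0.7 × 1.64 = 1.148 m
Required I = P_cr·L_e²/(π²E) = 2.030×10^5 × 1.148² / (π² × 1.06×10^11) = 2.557×10^-7 m⁴
I_req = 2.557×10^5 mm⁴
Solid square: I = a⁴/12  ⇒  a = (12I)^(1/4) = (12×2.557×10^5)^(1/4) = 41.9 mm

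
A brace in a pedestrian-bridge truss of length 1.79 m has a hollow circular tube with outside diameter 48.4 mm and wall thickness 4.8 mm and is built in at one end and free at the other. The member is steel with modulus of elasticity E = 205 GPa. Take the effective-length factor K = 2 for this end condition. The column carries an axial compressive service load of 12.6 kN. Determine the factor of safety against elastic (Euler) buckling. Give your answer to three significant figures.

Inner diameter d_i = 48.4 − 2×4.8 = 38.80 mm
I = π(d_o⁴ − d_i⁴)/64 = π(48.4⁴ − 38.80⁴)/64 = 1.581×10^5 mm⁴
I = 1.581×10^5 mm⁴ = 1.581×10^-7 m⁴
Effective length L_e = K·L = 2 × 1.79 = 3.580 m
P_cr = π²EI / L_e² = π² × 205×10⁹ × 1.581×10^-7 / 3.580² = 2.496×10^4 N
Factor of safety n = P_cr / P = 24.962 / 12.6 = 1.98

n ≈ 1.98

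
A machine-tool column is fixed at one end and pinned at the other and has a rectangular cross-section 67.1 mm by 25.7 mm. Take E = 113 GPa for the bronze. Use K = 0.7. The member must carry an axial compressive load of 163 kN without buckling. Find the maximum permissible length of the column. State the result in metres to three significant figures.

Buckling occurs about the weak axis: I_min = h·b³/12 with b = 25.7 mm (the shorter side).
I_min = 67.1×25.7³/12 = 9.492×10^4 mm⁴
I = 9.492×10^-8 m⁴
At the buckling limit P_cr = P = 1.630×10^5 N
From P_cr = π²EI/(K·L)²:  L = (1/K)·√(π²EI/P_cr) = (1/0.7)·√(π²×1.13×10^11×9.492×10^-8/1.630×10^5)
L = 1.15 m

L_max ≈ 1.15 m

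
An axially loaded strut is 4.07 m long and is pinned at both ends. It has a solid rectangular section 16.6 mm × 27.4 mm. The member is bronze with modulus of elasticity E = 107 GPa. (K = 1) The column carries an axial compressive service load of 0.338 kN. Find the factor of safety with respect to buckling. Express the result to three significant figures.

Buckling occurs about the weak axis: I_min = h·b³/12 with b = 16.6 mm (the shorter side).
I_min = 27.4×16.6³/12 = 1.044×10^4 mm⁴
I = 1.044×10^4 mm⁴ = 1.044×10^-8 m⁴
Effective length L_e = K·L = 1 × 4.07 = 4.070 m
P_cr = π²EI / L_e² = π² × 107×10⁹ × 1.044×10^-8 / 4.070² = 665.9 N
Factor of safety n = P_cr / P = 0.66587 / 0.338 = 1.97

n ≈ 1.97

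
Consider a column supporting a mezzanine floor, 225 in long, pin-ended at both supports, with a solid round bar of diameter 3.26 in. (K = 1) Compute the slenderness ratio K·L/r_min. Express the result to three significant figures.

For a solid circle r = d/4 = 3.26/4 = 0.8150 in
L_e = K·L = 1 × 225 = 225.0 in
λ = L_e / r_min = 225.00 / 0.8150 = 276

λ ≈ 276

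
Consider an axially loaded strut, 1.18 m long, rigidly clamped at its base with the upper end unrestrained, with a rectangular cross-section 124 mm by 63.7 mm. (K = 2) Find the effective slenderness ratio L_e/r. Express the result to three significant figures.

λ ≈ 128

For a rectangle r_min = b/√12 = 63.7/√12 = 18.39 mm
L_e = K·L = 2 × 1.18 m = 2.360 m = 2360.0 mm
λ = L_e / r_min = 2360.0 / 18.39 = 128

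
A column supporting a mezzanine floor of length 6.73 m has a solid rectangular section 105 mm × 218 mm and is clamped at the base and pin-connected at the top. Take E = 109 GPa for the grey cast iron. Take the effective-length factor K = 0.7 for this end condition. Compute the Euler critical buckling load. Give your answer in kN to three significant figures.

P_cr ≈ 1020 kN

Buckling occurs about the weak axis: I_min = h·b³/12 with b = 105 mm (the shorter side).
I_min = 218×105³/12 = 2.103×10^7 mm⁴
I = 2.103×10^7 mm⁴ = 2.103×10^-5 m⁴
Effective length L_e = K·L = 0.7 × 6.73 = 4.711 m
P_cr = π²EI / L_e² = π² × 109×10⁹ × 2.103×10^-5 / 4.711² = 1.019×10^6 N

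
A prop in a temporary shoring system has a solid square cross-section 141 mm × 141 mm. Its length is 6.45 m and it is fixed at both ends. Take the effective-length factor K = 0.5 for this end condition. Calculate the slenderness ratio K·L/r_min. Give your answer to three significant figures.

For a square r = a/√12 = 141/√12 = 40.70 mm
L_e = K·L = 0.5 × 6.45 m = 3.225 m = 3225.0 mm
λ = L_e / r_min = 3225.0 / 40.70 = 79.2

λ ≈ 79.2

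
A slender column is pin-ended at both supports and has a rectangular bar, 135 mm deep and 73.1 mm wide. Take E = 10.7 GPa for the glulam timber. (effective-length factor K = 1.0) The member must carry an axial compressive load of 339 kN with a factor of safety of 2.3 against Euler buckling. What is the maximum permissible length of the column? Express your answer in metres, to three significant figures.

L_max ≈ 0.771 m

Buckling occurs about the weak axis: I_min = h·b³/12 with b = 73.1 mm (the shorter side).
I_min = 135×73.1³/12 = 4.394×10^6 mm⁴
I = 4.394×10^-6 m⁴
Required critical load P_cr = n·P = 2.3 × 339 = 779.7 kN = 7.797×10^5 N
From P_cr = π²EI/(K·L)²:  L = (1/K)·√(π²EI/P_cr) = (1/1)·√(π²×1.07×10^10×4.394×10^-6/7.797×10^5)
L = 0.771 m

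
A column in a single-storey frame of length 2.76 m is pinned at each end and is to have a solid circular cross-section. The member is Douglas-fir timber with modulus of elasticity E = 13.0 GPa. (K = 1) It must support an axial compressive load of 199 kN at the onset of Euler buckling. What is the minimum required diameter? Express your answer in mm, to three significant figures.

d ≈ 125 mm

L_e = K·L = 1 × 2.76 = 2.760 m
Required I = P_cr·L_e²/(π²E) = 1.990×10^5 × 2.760² / (π² × 1.30×10^10) = 1.181×10^-5 m⁴
I_req = 1.181×10^7 mm⁴
Solid circle: I = πd⁴/64  ⇒  d = (64I/π)^(1/4) = (64×1.181×10^7/π)^(1/4) = 125 mm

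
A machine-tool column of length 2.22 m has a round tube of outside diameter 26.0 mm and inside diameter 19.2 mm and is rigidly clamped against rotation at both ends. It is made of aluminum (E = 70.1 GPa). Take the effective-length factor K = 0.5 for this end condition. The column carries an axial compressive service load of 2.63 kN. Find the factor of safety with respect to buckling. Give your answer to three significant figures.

d_o = 26.0 mm, d_i = 19.2 mm
I = π(d_o⁴ − d_i⁴)/64 = π(26.0⁴ − 19.20⁴)/64 = 1.576×10^4 mm⁴
I = 1.576×10^4 mm⁴ = 1.576×10^-8 m⁴
Effective length L_e = K·L = 0.5 × 2.22 = 1.110 m
P_cr = π²EI / L_e² = π² × 70.1×10⁹ × 1.576×10^-8 / 1.110² = 8.850×10^3 N
Factor of safety n = P_cr / P = 8.8503 / 2.63 = 3.37

n ≈ 3.37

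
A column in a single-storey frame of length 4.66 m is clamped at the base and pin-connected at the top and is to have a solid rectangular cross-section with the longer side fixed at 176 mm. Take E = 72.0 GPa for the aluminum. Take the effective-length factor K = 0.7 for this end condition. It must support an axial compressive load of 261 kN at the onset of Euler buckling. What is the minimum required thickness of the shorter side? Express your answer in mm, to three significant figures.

b ≈ 64.3 mm

L_e = K·L = 0.7 × 4.66 = 3.262 m
Required I = P_cr·L_e²/(π²E) = 2.610×10^5 × 3.262² / (π² × 7.20×10^10) = 3.908×10^-6 m⁴
I_req = 3.908×10^6 mm⁴
Rectangle, weak axis: I_min = h·b³/12 with h = 176 mm fixed  ⇒  b = (12I/h)^(1/3) = 64.3 mm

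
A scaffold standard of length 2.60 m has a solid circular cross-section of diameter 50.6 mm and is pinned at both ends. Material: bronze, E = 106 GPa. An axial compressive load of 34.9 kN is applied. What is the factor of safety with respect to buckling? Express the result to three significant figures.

n ≈ 1.43

I = πd⁴/64 = π×50.6⁴/64 = 3.218×10^5 mm⁴
I = 3.218×10^5 mm⁴ = 3.218×10^-7 m⁴
Effective length L_e = K·L = 1 × 2.60 = 2.600 m
P_cr = π²EI / L_e² = π² × 106×10⁹ × 3.218×10^-7 / 2.600² = 4.980×10^4 N
Factor of safety n = P_cr / P = 49.800 / 34.9 = 1.43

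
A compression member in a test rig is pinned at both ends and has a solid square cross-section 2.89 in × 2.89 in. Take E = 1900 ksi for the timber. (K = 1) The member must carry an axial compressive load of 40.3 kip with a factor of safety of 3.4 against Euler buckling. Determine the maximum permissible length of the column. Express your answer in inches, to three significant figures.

L_max ≈ 28.2 in

I = a⁴/12 = 2.89⁴/12 = 5.813 in⁴
Required critical load P_cr = n·P = 3.4 × 40.3 = 137.0 kip = 1.370×10^5 lb
From P_cr = π²EI/(K·L)²:  L = (1/K)·√(π²EI/P_cr) = (1/1)·√(π²×1.90×10^6×5.813/1.370×10^5)
L = 28.2 in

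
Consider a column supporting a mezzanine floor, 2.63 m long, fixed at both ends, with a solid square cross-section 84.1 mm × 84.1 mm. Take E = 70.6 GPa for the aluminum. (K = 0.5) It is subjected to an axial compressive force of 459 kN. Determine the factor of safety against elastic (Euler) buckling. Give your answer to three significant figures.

n ≈ 3.66

I = a⁴/12 = 84.1⁴/12 = 4.169×10^6 mm⁴
I = 4.169×10^6 mm⁴ = 4.169×10^-6 m⁴
Effective length L_e = K·L = 0.5 × 2.63 = 1.315 m
P_cr = π²EI / L_e² = π² × 70.6×10⁹ × 4.169×10^-6 / 1.315² = 1.680×10^6 N
Factor of safety n = P_cr / P = 1679.8 / 459 = 3.66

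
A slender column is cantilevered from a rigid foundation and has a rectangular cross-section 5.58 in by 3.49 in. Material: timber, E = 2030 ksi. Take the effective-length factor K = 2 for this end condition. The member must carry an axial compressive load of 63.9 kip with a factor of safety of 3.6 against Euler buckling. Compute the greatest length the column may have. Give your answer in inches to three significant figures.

Buckling occurs about the weak axis: I_min = h·b³/12 with b = 3.49 in (the shorter side).
I_min = 5.58×3.49³/12 = 19.77 in⁴
Required critical load P_cr = n·P = 3.6 × 63.9 = 230.0 kip = 2.300×10^5 lb
From P_cr = π²EI/(K·L)²:  L = (1/K)·√(π²EI/P_cr) = (1/2)·√(π²×2.03×10^6×19.77/2.300×10^5)
L = 20.7 in

L_max ≈ 20.7 in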